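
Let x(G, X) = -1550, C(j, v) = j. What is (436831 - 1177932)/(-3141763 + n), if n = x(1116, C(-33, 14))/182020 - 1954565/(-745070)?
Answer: 502531848295907/2130390666413627 ≈ 0.23589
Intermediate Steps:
n = 1773075314/678088207 (n = -1550/182020 - 1954565/(-745070) = -1550*1/182020 - 1954565*(-1/745070) = -155/18202 + 390913/149014 = 1773075314/678088207 ≈ 2.6148)
(436831 - 1177932)/(-3141763 + n) = (436831 - 1177932)/(-3141763 + 1773075314/678088207) = -741101/(-2130390666413627/678088207) = -741101*(-678088207/2130390666413627) = 502531848295907/2130390666413627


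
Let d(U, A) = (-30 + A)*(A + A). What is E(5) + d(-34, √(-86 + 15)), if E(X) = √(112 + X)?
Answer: -142 + 3*√13 - 60*I*√71 ≈ -131.18 - 505.57*I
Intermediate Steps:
d(U, A) = 2*A*(-30 + A) (d(U, A) = (-30 + A)*(2*A) = 2*A*(-30 + A))
E(5) + d(-34, √(-86 + 15)) = √(112 + 5) + 2*√(-86 + 15)*(-30 + √(-86 + 15)) = √117 + 2*√(-71)*(-30 + √(-71)) = 3*√13 + 2*(I*√71)*(-30 + I*√71) = 3*√13 + 2*I*√71*(-30 + I*√71)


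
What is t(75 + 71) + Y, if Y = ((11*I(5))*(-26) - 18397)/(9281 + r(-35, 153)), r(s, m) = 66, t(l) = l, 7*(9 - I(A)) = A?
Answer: 9407267/65429 ≈ 143.78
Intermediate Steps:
I(A) = 9 - A/7
Y = -145367/65429 (Y = ((11*(9 - ⅐*5))*(-26) - 18397)/(9281 + 66) = ((11*(9 - 5/7))*(-26) - 18397)/9347 = ((11*(58/7))*(-26) - 18397)*(1/9347) = ((638/7)*(-26) - 18397)*(1/9347) = (-16588/7 - 18397)*(1/9347) = -145367/7*1/9347 = -145367/65429 ≈ -2.2218)
t(75 + 71) + Y = (75 + 71) - 145367/65429 = 146 - 145367/65429 = 9407267/65429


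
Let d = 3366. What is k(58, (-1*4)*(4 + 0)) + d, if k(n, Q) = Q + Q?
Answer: 3334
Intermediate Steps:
k(n, Q) = 2*Q
k(58, (-1*4)*(4 + 0)) + d = 2*((-1*4)*(4 + 0)) + 3366 = 2*(-4*4) + 3366 = 2*(-16) + 3366 = -32 + 3366 = 3334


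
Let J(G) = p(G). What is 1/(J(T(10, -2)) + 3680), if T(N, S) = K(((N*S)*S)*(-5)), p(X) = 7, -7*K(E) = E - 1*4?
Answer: 1/3687 ≈ 0.00027122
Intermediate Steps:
K(E) = 4/7 - E/7 (K(E) = -(E - 1*4)/7 = -(E - 4)/7 = -(-4 + E)/7 = 4/7 - E/7)
T(N, S) = 4/7 + 5*N*S²/7 (T(N, S) = 4/7 - (N*S)*S*(-5)/7 = 4/7 - N*S²*(-5)/7 = 4/7 - (-5)*N*S²/7 = 4/7 + 5*N*S²/7)
J(G) = 7
1/(J(T(10, -2)) + 3680) = 1/(7 + 3680) = 1/3687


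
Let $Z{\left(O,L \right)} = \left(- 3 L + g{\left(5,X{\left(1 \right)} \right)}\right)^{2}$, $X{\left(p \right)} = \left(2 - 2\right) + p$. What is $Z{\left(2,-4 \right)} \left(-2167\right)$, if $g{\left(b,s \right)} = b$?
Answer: $-626263$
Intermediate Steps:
$X{\left(p \right)} = p$ ($X{\left(p \right)} = 0 + p = p$)
$Z{\left(O,L \right)} = \left(5 - 3 L\right)^{2}$ ($Z{\left(O,L \right)} = \left(- 3 L + 5\right)^{2} = \left(5 - 3 L\right)^{2}$)
$Z{\left(2,-4 \right)} \left(-2167\right) = \left(-5 + 3 \left(-4\right)\right)^{2} \left(-2167\right) = \left(-5 - 12\right)^{2} \left(-2167\right) = \left(-17\right)^{2} \left(-2167\right) = 289 \left(-2167\right) = -626263$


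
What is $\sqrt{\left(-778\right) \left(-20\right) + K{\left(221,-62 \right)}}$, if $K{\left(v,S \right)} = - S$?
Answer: $\sqrt{15622} \approx 124.99$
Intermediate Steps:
$\sqrt{\left(-778\right) \left(-20\right) + K{\left(221,-62 \right)}} = \sqrt{\left(-778\right) \left(-20\right) - -62} = \sqrt{15560 + 62} = \sqrt{15622}$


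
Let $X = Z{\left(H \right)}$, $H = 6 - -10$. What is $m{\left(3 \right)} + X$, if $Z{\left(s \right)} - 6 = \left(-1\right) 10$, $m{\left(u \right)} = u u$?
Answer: $5$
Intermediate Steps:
$H = 16$ ($H = 6 + 10 = 16$)
$m{\left(u \right)} = u^{2}$
$Z{\left(s \right)} = -4$ ($Z{\left(s \right)} = 6 - 10 = -4$)
$X = -4$
$m{\left(3 \right)} + X = 3^{2} - 4 = 9 - 4 = 5$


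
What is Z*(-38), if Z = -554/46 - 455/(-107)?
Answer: 728612/2461 ≈ 296.06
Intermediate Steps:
Z = -19174/2461 (Z = -554*1/46 - 455*(-1/107) = -277/23 + 455/107 = -19174/2461 ≈ -7.7911)
Z*(-38) = -19174/2461*(-38) = 728612/2461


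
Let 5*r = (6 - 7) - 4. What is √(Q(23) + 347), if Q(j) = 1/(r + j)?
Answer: √167970/22 ≈ 18.629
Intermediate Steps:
r = -1 (r = ((6 - 7) - 4)/5 = (-1 - 4)/5 = (⅕)*(-5) = -1)
Q(j) = 1/(-1 + j)
√(Q(23) + 347) = √(1/(-1 + 23) + 347) = √(1/22 + 347) = √(7635/22) = √167970/22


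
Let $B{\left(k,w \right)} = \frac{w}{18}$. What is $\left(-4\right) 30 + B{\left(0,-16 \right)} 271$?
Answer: $- \frac{3248}{9} \approx -360.89$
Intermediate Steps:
$B{\left(k,w \right)} = \frac{w}{18}$ ($B{\left(k,w \right)} = w \frac{1}{18} = \frac{w}{18}$)
$\left(-4\right) 30 + B{\left(0,-16 \right)} 271 = \left(-4\right) 30 + \frac{1}{18} \left(-16\right) 271 = -120 - \frac{2168}{9} = - \frac{3248}{9}$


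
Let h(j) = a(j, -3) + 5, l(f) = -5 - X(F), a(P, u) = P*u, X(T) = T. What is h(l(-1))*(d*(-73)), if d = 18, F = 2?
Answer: -34164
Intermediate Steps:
l(f) = -7 (l(f) = -5 - 1*2 = -5 - 2 = -7)
h(j) = 5 - 3*j (h(j) = j*(-3) + 5 = -3*j + 5 = 5 - 3*j)
h(l(-1))*(d*(-73)) = (5 - 3*(-7))*(18*(-73)) = (5 + 21)*(-1314) = 26*(-1314) = -34164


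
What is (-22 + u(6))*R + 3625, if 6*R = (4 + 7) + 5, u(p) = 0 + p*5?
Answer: 10939/3 ≈ 3646.3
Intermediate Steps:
u(p) = 5*p (u(p) = 0 + 5*p = 5*p)
R = 8/3 (R = ((4 + 7) + 5)/6 = (11 + 5)/6 = (⅙)*16 = 8/3 ≈ 2.6667)
(-22 + u(6))*R + 3625 = (-22 + 5*6)*(8/3) + 3625 = (-22 + 30)*(8/3) + 3625 = 8*(8/3) + 3625 = 64/3 + 3625 = 10939/3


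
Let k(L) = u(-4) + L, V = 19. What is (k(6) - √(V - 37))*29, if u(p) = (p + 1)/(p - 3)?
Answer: 1305/7 - 87*I*√2 ≈ 186.43 - 123.04*I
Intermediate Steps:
u(p) = (1 + p)/(-3 + p)
k(L) = 3/7 + L (k(L) = (1 - 4)/(-3 - 4) + L = -3/(-7) + L = -⅐*(-3) + L = 3/7 + L)
(k(6) - √(V - 37))*29 = ((3/7 + 6) - √(19 - 37))*29 = (45/7 - √(-18))*29 = (45/7 - 3*I*√2)*29 = 1305/7 - 87*I*√2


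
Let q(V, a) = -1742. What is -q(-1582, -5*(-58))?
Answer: 1742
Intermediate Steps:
-q(-1582, -5*(-58)) = -1*(-1742) = 1742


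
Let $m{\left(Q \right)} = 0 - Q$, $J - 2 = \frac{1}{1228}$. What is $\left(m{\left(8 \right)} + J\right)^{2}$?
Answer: $\frac{54272689}{1507984} \approx 35.99$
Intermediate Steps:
$J = \frac{2457}{1228}$ ($J = 2 + \frac{1}{1228} = \frac{2457}{1228} \approx 2.0008$)
$m{\left(Q \right)} = - Q$
$\left(m{\left(8 \right)} + J\right)^{2} = \left(\left(-1\right) 8 + \frac{2457}{1228}\right)^{2} = \left(-8 + \frac{2457}{1228}\right)^{2} = \left(- \frac{7367}{1228}\right)^{2} = \frac{54272689}{1507984}$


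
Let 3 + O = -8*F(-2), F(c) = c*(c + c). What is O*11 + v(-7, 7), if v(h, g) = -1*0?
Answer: -737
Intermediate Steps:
F(c) = 2*c² (F(c) = c*(2*c) = 2*c²)
O = -67 (O = -3 - 16*(-2)² = -3 - 16*4 = -3 - 8*8 = -3 - 64 = -67)
v(h, g) = 0
O*11 + v(-7, 7) = -67*11 + 0 = -737 + 0 = -737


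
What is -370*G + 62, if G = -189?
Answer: 69992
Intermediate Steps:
-370*G + 62 = -370*(-189) + 62 = 69930 + 62 = 69992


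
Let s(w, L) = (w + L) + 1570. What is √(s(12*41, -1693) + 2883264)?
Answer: √2883633 ≈ 1698.1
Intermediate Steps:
s(w, L) = 1570 + L + w (s(w, L) = (L + w) + 1570 = 1570 + L + w)
√(s(12*41, -1693) + 2883264) = √((1570 - 1693 + 12*41) + 2883264) = √((1570 - 1693 + 492) + 2883264) = √(369 + 2883264) = √2883633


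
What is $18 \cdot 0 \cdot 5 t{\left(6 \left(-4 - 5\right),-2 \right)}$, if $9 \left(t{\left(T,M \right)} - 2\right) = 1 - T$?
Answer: $0$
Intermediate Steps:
$t{\left(T,M \right)} = \frac{19}{9} - \frac{T}{9}$ ($t{\left(T,M \right)} = 2 + \frac{1 - T}{9} = 2 - \left(- \frac{1}{9} + \frac{T}{9}\right) = \frac{19}{9} - \frac{T}{9}$)
$18 \cdot 0 \cdot 5 t{\left(6 \left(-4 - 5\right),-2 \right)} = 18 \cdot 0 \cdot 5 \left(\frac{19}{9} - \frac{6 \left(-4 - 5\right)}{9}\right) = 0 \cdot 5 \left(\frac{19}{9} - \frac{6 \left(-9\right)}{9}\right) = 0 \cdot 5 \left(\frac{19}{9} - -6\right) = 0 \cdot 5 \left(\frac{19}{9} + 6\right) = 0 \cdot 5 \cdot \frac{73}{9} = 0 \cdot \frac{365}{9} = 0$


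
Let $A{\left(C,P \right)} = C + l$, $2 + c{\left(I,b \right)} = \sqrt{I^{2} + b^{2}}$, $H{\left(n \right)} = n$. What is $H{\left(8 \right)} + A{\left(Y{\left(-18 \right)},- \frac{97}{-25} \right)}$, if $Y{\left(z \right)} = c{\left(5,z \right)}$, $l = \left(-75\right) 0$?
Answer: $6 + \sqrt{349} \approx 24.682$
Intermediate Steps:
$l = 0$
$c{\left(I,b \right)} = -2 + \sqrt{I^{2} + b^{2}}$
$Y{\left(z \right)} = -2 + \sqrt{25 + z^{2}}$ ($Y{\left(z \right)} = -2 + \sqrt{5^{2} + z^{2}} = -2 + \sqrt{25 + z^{2}}$)
$A{\left(C,P \right)} = C$ ($A{\left(C,P \right)} = C + 0 = C$)
$H{\left(8 \right)} + A{\left(Y{\left(-18 \right)},- \frac{97}{-25} \right)} = 8 - \left(2 - \sqrt{25 + \left(-18\right)^{2}}\right) = 8 - \left(2 - \sqrt{25 + 324}\right) = 8 - \left(2 - \sqrt{349}\right) = 6 + \sqrt{349}$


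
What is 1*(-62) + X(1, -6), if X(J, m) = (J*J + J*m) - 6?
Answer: -73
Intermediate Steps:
X(J, m) = -6 + J² + J*m (X(J, m) = (J² + J*m) - 6 = -6 + J² + J*m)
1*(-62) + X(1, -6) = 1*(-62) + (-6 + 1² + 1*(-6)) = -62 + (-6 + 1 - 6) = -62 - 11 = -73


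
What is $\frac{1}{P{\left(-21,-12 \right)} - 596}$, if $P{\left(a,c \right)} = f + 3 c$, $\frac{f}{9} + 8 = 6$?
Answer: $- \frac{1}{650} \approx -0.0015385$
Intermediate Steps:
$f = -18$ ($f = -72 + 9 \cdot 6 = -72 + 54 = -18$)
$P{\left(a,c \right)} = -18 + 3 c$
$\frac{1}{P{\left(-21,-12 \right)} - 596} = \frac{1}{\left(-18 + 3 \left(-12\right)\right) - 596} = \frac{1}{\left(-18 - 36\right) - 596} = \frac{1}{-54 - 596} = \frac{1}{-650} = - \frac{1}{650}$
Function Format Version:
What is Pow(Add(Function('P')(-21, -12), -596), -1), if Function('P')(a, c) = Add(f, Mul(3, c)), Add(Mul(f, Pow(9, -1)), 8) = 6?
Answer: Rational(-1, 650) ≈ -0.0015385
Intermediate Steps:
f = -18 (f = Add(-72, Mul(9, 6)) = Add(-72, 54) = -18)
Function('P')(a, c) = Add(-18, Mul(3, c))
Pow(Add(Function('P')(-21, -12), -596), -1) = Pow(Add(Add(-18, Mul(3, -12)), -596), -1) = Pow(Add(Add(-18, -36), -596), -1) = Pow(Add(-54, -596), -1) = Pow(-650, -1) = Rational(-1, 650)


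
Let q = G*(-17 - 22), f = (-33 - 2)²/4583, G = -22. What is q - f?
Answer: 3930989/4583 ≈ 857.73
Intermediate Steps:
f = 1225/4583 (f = (-35)²*(1/4583) = 1225*(1/4583) = 1225/4583 ≈ 0.26729)
q = 858 (q = -22*(-17 - 22) = -22*(-39) = 858)
q - f = 858 - 1*1225/4583 = 858 - 1225/4583 = 3930989/4583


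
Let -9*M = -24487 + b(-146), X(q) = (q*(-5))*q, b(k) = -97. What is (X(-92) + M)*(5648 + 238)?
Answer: -233017584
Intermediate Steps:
X(q) = -5*q² (X(q) = (-5*q)*q = -5*q²)
M = 24584/9 (M = -(-24487 - 97)/9 = -⅑*(-24584) = 24584/9 ≈ 2731.6)
(X(-92) + M)*(5648 + 238) = (-5*(-92)² + 24584/9)*(5648 + 238) = (-5*8464 + 24584/9)*5886 = (-42320 + 24584/9)*5886 = -356296/9*5886 = -233017584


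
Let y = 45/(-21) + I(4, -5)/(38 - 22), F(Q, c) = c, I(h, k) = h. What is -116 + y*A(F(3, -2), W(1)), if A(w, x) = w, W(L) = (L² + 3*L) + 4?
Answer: -1571/14 ≈ -112.21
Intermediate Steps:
W(L) = 4 + L² + 3*L
y = -53/28 (y = 45/(-21) + 4/(38 - 22) = 45*(-1/21) + 4/16 = -15/7 + 4*(1/16) = -15/7 + ¼ = -53/28 ≈ -1.8929)
-116 + y*A(F(3, -2), W(1)) = -116 - 53/28*(-2) = -116 + 53/14 = -1571/14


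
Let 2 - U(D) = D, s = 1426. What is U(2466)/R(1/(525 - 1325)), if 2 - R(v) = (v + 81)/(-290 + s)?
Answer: -2239283200/1752801 ≈ -1277.5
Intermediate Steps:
U(D) = 2 - D
R(v) = 2191/1136 - v/1136 (R(v) = 2 - (v + 81)/(-290 + 1426) = 2 - (81 + v)/1136 = 2 - (81/1136 + v/1136) = 2 + (-81/1136 - v/1136) = 2191/1136 - v/1136)
U(2466)/R(1/(525 - 1325)) = (2 - 1*2466)/(2191/1136 - 1/(1136*(525 - 1325))) = (2 - 2466)/(2191/1136 - 1/1136/(-800)) = -2464/(2191/1136 - 1/1136*(-1/800)) = -2464/(2191/1136 + 1/908800) = -2464/1752801/908800 = -2464*908800/1752801 = -2239283200/1752801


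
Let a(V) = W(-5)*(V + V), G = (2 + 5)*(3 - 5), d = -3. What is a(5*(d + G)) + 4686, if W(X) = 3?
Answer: 4176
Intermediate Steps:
G = -14 (G = 7*(-2) = -14)
a(V) = 6*V (a(V) = 3*(V + V) = 3*(2*V) = 6*V)
a(5*(d + G)) + 4686 = 6*(5*(-3 - 14)) + 4686 = 6*(5*(-17)) + 4686 = 6*(-85) + 4686 = -510 + 4686 = 4176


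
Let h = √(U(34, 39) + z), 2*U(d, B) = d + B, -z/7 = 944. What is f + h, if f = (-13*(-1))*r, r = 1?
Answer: 13 + I*√26286/2 ≈ 13.0 + 81.065*I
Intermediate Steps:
z = -6608 (z = -7*944 = -6608)
U(d, B) = B/2 + d/2 (U(d, B) = (d + B)/2 = (B + d)/2 = B/2 + d/2)
h = I*√26286/2 (h = √(((½)*39 + (½)*34) - 6608) = √((39/2 + 17) - 6608) = √(73/2 - 6608) = √(-13143/2) = I*√26286/2 ≈ 81.065*I)
f = 13 (f = -13*(-1)*1 = 13*1 = 13)
f + h = 13 + I*√26286/2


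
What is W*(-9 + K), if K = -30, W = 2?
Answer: -78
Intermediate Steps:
W*(-9 + K) = 2*(-9 - 30) = 2*(-39) = -78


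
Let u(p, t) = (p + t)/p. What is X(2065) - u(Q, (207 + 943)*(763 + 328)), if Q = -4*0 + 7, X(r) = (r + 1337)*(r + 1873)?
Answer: 92524875/7 ≈ 1.3218e+7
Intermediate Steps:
X(r) = (1337 + r)*(1873 + r)
Q = 7 (Q = 0 + 7 = 7)
u(p, t) = (p + t)/p
X(2065) - u(Q, (207 + 943)*(763 + 328)) = (2504201 + 2065² + 3210*2065) - (7 + (207 + 943)*(763 + 328))/7 = (2504201 + 4264225 + 6628650) - (7 + 1150*1091)/7 = 13397076 - (7 + 1254650)/7 = 13397076 - 1254657/7 = 92524875/7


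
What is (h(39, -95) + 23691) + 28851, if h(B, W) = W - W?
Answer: 52542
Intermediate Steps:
h(B, W) = 0
(h(39, -95) + 23691) + 28851 = (0 + 23691) + 28851 = 23691 + 28851 = 52542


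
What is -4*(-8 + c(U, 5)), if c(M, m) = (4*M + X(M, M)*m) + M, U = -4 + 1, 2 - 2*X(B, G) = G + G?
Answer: 12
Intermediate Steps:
X(B, G) = 1 - G (X(B, G) = 1 - (G + G)/2 = 1 - G)
U = -3
c(M, m) = 5*M + m*(1 - M) (c(M, m) = (4*M + (1 - M)*m) + M = (4*M + m*(1 - M)) + M = 5*M + m*(1 - M))
-4*(-8 + c(U, 5)) = -4*(-8 + (5*(-3) - 1*5*(-1 - 3))) = -4*(-8 + (-15 - 1*5*(-4))) = -4*(-8 + (-15 + 20)) = -4*(-8 + 5) = -4*(-3) = 12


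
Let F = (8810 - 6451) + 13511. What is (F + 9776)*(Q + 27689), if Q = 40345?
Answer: 1744799964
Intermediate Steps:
F = 15870 (F = 2359 + 13511 = 15870)
(F + 9776)*(Q + 27689) = (15870 + 9776)*(40345 + 27689) = 25646*68034 = 1744799964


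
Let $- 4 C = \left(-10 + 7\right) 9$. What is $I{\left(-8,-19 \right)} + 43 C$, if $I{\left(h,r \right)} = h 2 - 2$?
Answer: $\frac{1089}{4} \approx 272.25$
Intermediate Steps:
$C = \frac{27}{4}$ ($C = - \frac{\left(-10 + 7\right) 9}{4} = - \frac{\left(-3\right) 9}{4} = \left(- \frac{1}{4}\right) \left(-27\right) = \frac{27}{4} \approx 6.75$)
$I{\left(h,r \right)} = -2 + 2 h$ ($I{\left(h,r \right)} = 2 h - 2 = -2 + 2 h$)
$I{\left(-8,-19 \right)} + 43 C = \left(-2 + 2 \left(-8\right)\right) + 43 \cdot \frac{27}{4} = \left(-2 - 16\right) + \frac{1161}{4} = -18 + \frac{1161}{4} = \frac{1089}{4}$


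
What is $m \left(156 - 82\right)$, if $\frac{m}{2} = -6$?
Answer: $-888$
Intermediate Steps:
$m = -12$ ($m = 2 \left(-6\right) = -12$)
$m \left(156 - 82\right) = - 12 \left(156 - 82\right) = \left(-12\right) 74 = -888$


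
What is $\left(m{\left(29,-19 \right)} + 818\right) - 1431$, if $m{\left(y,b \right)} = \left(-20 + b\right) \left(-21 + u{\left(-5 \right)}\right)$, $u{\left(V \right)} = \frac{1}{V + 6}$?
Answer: $167$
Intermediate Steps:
$u{\left(V \right)} = \frac{1}{6 + V}$
$m{\left(y,b \right)} = 400 - 20 b$ ($m{\left(y,b \right)} = \left(-20 + b\right) \left(-21 + \frac{1}{6 - 5}\right) = \left(-20 + b\right) \left(-21 + 1^{-1}\right) = \left(-20 + b\right) \left(-21 + 1\right) = \left(-20 + b\right) \left(-20\right) = 400 - 20 b$)
$\left(m{\left(29,-19 \right)} + 818\right) - 1431 = \left(\left(400 - -380\right) + 818\right) - 1431 = \left(\left(400 + 380\right) + 818\right) - 1431 = \left(780 + 818\right) - 1431 = 1598 - 1431 = 167$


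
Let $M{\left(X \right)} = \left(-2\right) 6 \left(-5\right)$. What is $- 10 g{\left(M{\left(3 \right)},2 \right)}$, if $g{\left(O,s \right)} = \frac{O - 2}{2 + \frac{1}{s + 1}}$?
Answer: $- \frac{1740}{7} \approx -248.57$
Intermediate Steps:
$M{\left(X \right)} = 60$ ($M{\left(X \right)} = \left(-12\right) \left(-5\right) = 60$)
$g{\left(O,s \right)} = \frac{-2 + O}{2 + \frac{1}{1 + s}}$
$- 10 g{\left(M{\left(3 \right)},2 \right)} = - 10 \frac{-2 + 60 - 4 + 60 \cdot 2}{3 + 2 \cdot 2} = - 10 \frac{-2 + 60 - 4 + 120}{3 + 4} = - 10 \cdot \frac{1}{7} \cdot 174 = \left(-10\right) \frac{174}{7} = - \frac{1740}{7}$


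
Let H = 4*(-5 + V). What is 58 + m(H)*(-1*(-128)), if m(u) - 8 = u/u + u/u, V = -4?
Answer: 1338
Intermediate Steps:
H = -36 (H = 4*(-5 - 4) = 4*(-9) = -36)
m(u) = 10 (m(u) = 8 + (u/u + u/u) = 8 + (1 + 1) = 8 + 2 = 10)
58 + m(H)*(-1*(-128)) = 58 + 10*(-1*(-128)) = 58 + 10*128 = 58 + 1280 = 1338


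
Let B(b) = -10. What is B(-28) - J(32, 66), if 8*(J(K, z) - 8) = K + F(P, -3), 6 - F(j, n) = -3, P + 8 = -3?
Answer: -185/8 ≈ -23.125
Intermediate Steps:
P = -11 (P = -8 - 3 = -11)
F(j, n) = 9 (F(j, n) = 6 - 1*(-3) = 6 + 3 = 9)
J(K, z) = 73/8 + K/8 (J(K, z) = 8 + (K + 9)/8 = 8 + (9 + K)/8 = 8 + (9/8 + K/8) = 73/8 + K/8)
B(-28) - J(32, 66) = -10 - (73/8 + (1/8)*32) = -10 - (73/8 + 4) = -10 - 1*105/8 = -10 - 105/8 = -185/8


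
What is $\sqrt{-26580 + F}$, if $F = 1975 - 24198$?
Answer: $i \sqrt{48803} \approx 220.91 i$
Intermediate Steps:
$F = -22223$ ($F = 1975 - 24198 = -22223$)
$\sqrt{-26580 + F} = \sqrt{-26580 - 22223} = \sqrt{-48803} = i \sqrt{48803}$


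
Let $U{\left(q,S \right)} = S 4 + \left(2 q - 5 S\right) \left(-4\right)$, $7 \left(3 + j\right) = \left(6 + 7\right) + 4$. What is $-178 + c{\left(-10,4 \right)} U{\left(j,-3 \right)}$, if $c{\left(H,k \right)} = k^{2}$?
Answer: $- \frac{8798}{7} \approx -1256.9$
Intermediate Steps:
$j = - \frac{4}{7}$ ($j = -3 + \frac{\left(6 + 7\right) + 4}{7} = -3 + \frac{13 + 4}{7} = -3 + \frac{1}{7} \cdot 17 = -3 + \frac{17}{7} = - \frac{4}{7} \approx -0.57143$)
$U{\left(q,S \right)} = - 8 q + 24 S$ ($U{\left(q,S \right)} = 4 S + \left(- 5 S + 2 q\right) \left(-4\right) = 4 S + \left(- 8 q + 20 S\right) = - 8 q + 24 S$)
$-178 + c{\left(-10,4 \right)} U{\left(j,-3 \right)} = -178 + 4^{2} \left(\left(-8\right) \left(- \frac{4}{7}\right) + 24 \left(-3\right)\right) = -178 + 16 \left(\frac{32}{7} - 72\right) = -178 + 16 \left(- \frac{472}{7}\right) = -178 - \frac{7552}{7} = - \frac{8798}{7}$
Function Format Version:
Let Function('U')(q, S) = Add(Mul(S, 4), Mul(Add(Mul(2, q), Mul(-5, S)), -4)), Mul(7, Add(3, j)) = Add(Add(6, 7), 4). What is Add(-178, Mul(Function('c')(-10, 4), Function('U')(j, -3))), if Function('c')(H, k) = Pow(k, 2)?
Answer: Rational(-8798, 7) ≈ -1256.9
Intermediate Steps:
j = Rational(-4, 7) (j = Add(-3, Mul(Rational(1, 7), Add(Add(6, 7), 4))) = Add(-3, Mul(Rational(1, 7), Add(13, 4))) = Add(-3, Mul(Rational(1, 7), 17)) = Add(-3, Rational(17, 7)) = Rational(-4, 7) ≈ -0.57143)
Function('U')(q, S) = Add(Mul(-8, q), Mul(24, S)) (Function('U')(q, S) = Add(Mul(4, S), Mul(Add(Mul(-5, S), Mul(2, q)), -4)) = Add(Mul(4, S), Add(Mul(-8, q), Mul(20, S))) = Add(Mul(-8, q), Mul(24, S)))
Add(-178, Mul(Function('c')(-10, 4), Function('U')(j, -3))) = Add(-178, Mul(Pow(4, 2), Add(Mul(-8, Rational(-4, 7)), Mul(24, -3)))) = Add(-178, Mul(16, Add(Rational(32, 7), -72))) = Add(-178, Mul(16, Rational(-472, 7))) = Add(-178, Rational(-7552, 7)) = Rational(-8798, 7)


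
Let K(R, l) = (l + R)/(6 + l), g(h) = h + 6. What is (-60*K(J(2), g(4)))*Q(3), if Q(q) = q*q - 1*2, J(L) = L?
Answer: -315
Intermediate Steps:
g(h) = 6 + h
K(R, l) = (R + l)/(6 + l)
Q(q) = -2 + q**2 (Q(q) = q**2 - 2 = -2 + q**2)
(-60*K(J(2), g(4)))*Q(3) = (-60*(2 + (6 + 4))/(6 + (6 + 4)))*(-2 + 3**2) = (-60*(2 + 10)/(6 + 10))*(-2 + 9) = -60*12/16*7 = -15*12/4*7 = -60*3/4*7 = -45*7 = -315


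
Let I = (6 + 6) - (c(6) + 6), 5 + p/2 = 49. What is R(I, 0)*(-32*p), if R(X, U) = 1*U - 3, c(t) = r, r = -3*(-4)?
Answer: 8448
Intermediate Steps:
r = 12
c(t) = 12
p = 88 (p = -10 + 2*49 = -10 + 98 = 88)
I = -6 (I = (6 + 6) - (12 + 6) = 12 - 1*18 = 12 - 18 = -6)
R(X, U) = -3 + U (R(X, U) = U - 3 = -3 + U)
R(I, 0)*(-32*p) = (-3 + 0)*(-32*88) = -3*(-2816) = 8448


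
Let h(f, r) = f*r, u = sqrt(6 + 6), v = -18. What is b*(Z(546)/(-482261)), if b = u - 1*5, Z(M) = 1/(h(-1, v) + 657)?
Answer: 1/65105235 - 2*sqrt(3)/325526175 ≈ 4.7182e-9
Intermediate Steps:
u = 2*sqrt(3) (u = sqrt(12) = 2*sqrt(3) ≈ 3.4641)
Z(M) = 1/675 (Z(M) = 1/(-1*(-18) + 657) = 1/(18 + 657) = 1/675)
b = -5 + 2*sqrt(3) (b = 2*sqrt(3) - 1*5 = 2*sqrt(3) - 5 = -5 + 2*sqrt(3) ≈ -1.5359)
b*(Z(546)/(-482261)) = (-5 + 2*sqrt(3))*((1/675)/(-482261)) = (-5 + 2*sqrt(3))*((1/675)*(-1/482261)) = (-5 + 2*sqrt(3))*(-1/325526175) = 1/65105235 - 2*sqrt(3)/325526175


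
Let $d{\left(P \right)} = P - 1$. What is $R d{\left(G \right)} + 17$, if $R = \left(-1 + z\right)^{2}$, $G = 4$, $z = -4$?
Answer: $92$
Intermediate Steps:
$d{\left(P \right)} = -1 + P$ ($d{\left(P \right)} = P - 1 = -1 + P$)
$R = 25$ ($R = \left(-1 - 4\right)^{2} = \left(-5\right)^{2} = 25$)
$R d{\left(G \right)} + 17 = 25 \left(-1 + 4\right) + 17 = 25 \cdot 3 + 17 = 75 + 17 = 92$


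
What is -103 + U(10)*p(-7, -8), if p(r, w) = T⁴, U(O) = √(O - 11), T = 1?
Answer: -103 + I ≈ -103.0 + 1.0*I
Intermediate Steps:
U(O) = √(-11 + O)
p(r, w) = 1 (p(r, w) = 1⁴ = 1)
-103 + U(10)*p(-7, -8) = -103 + √(-11 + 10)*1 = -103 + √(-1)*1 = -103 + I*1 = -103 + I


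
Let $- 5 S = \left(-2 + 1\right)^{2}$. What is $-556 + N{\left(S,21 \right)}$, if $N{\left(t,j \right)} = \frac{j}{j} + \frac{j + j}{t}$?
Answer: $-765$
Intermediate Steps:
$S = - \frac{1}{5}$ ($S = - \frac{\left(-2 + 1\right)^{2}}{5} = - \frac{\left(-1\right)^{2}}{5} = \left(- \frac{1}{5}\right) 1 = - \frac{1}{5} \approx -0.2$)
$N{\left(t,j \right)} = 1 + \frac{2 j}{t}$
$-556 + N{\left(S,21 \right)} = -556 + \frac{- \frac{1}{5} + 2 \cdot 21}{- \frac{1}{5}} = -556 - 5 \left(- \frac{1}{5} + 42\right) = -556 - 209 = -765$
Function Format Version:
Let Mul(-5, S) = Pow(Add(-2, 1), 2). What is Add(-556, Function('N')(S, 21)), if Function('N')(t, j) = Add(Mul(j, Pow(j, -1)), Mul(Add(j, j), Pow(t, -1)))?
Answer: -765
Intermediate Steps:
S = Rational(-1, 5) (S = Mul(Rational(-1, 5), Pow(Add(-2, 1), 2)) = Mul(Rational(-1, 5), Pow(-1, 2)) = Mul(Rational(-1, 5), 1) = Rational(-1, 5) ≈ -0.20000)
Function('N')(t, j) = Add(1, Mul(2, j, Pow(t, -1))) (Function('N')(t, j) = Add(1, Mul(Mul(2, j), Pow(t, -1))) = Add(1, Mul(2, j, Pow(t, -1))))
Add(-556, Function('N')(S, 21)) = Add(-556, Mul(Pow(Rational(-1, 5), -1), Add(Rational(-1, 5), Mul(2, 21)))) = Add(-556, Mul(-5, Add(Rational(-1, 5), 42))) = Add(-556, Mul(-5, Rational(209, 5))) = Add(-556, -209) = -765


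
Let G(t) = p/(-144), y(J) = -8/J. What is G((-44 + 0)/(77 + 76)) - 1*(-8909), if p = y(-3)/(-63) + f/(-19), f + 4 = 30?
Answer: 2303442301/258552 ≈ 8909.0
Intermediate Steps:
f = 26 (f = -4 + 30 = 26)
p = -5066/3591 (p = -8/(-3)/(-63) + 26/(-19) = -8*(-1/3)*(-1/63) + 26*(-1/19) = (8/3)*(-1/63) - 26/19 = -8/189 - 26/19 = -5066/3591 ≈ -1.4107)
G(t) = 2533/258552 (G(t) = -5066/3591/(-144) = -5066/3591*(-1/144) = 2533/258552)
G((-44 + 0)/(77 + 76)) - 1*(-8909) = 2533/258552 - 1*(-8909) = 2533/258552 + 8909 = 2303442301/258552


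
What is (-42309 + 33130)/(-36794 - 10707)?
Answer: 9179/47501 ≈ 0.19324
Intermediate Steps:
(-42309 + 33130)/(-36794 - 10707) = -9179/(-47501) = -9179*(-1/47501) = 9179/47501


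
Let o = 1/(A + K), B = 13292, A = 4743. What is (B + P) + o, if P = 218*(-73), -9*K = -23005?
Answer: -172244415/65692 ≈ -2622.0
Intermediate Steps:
K = 23005/9 (K = -⅑*(-23005) = 23005/9 ≈ 2556.1)
P = -15914
o = 9/65692 (o = 1/(4743 + 23005/9) = 1/(65692/9) = 9/65692 ≈ 0.00013700)
(B + P) + o = (13292 - 15914) + 9/65692 = -2622 + 9/65692 = -172244415/65692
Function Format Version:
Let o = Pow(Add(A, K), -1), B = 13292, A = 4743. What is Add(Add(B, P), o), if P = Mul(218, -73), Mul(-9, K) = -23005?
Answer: Rational(-172244415, 65692) ≈ -2622.0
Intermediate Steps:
K = Rational(23005, 9) (K = Mul(Rational(-1, 9), -23005) = Rational(23005, 9) ≈ 2556.1)
P = -15914
o = Rational(9, 65692) (o = Pow(Add(4743, Rational(23005, 9)), -1) = Pow(Rational(65692, 9), -1) = Rational(9, 65692) ≈ 0.00013700)
Add(Add(B, P), o) = Add(Add(13292, -15914), Rational(9, 65692)) = Add(-2622, Rational(9, 65692)) = Rational(-172244415, 65692)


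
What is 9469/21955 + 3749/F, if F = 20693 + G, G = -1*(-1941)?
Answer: 296630641/496929470 ≈ 0.59693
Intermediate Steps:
G = 1941
F = 22634 (F = 20693 + 1941 = 22634)
9469/21955 + 3749/F = 9469/21955 + 3749/22634 = 296630641/496929470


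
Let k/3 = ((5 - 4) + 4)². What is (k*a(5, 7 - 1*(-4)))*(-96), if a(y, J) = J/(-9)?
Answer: 8800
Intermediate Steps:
k = 75 (k = 3*((5 - 4) + 4)² = 3*(1 + 4)² = 3*5² = 3*25 = 75)
a(y, J) = -J/9 (a(y, J) = J*(-⅑) = -J/9)
(k*a(5, 7 - 1*(-4)))*(-96) = (75*(-(7 - 1*(-4))/9))*(-96) = (75*(-(7 + 4)/9))*(-96) = (75*(-⅑*11))*(-96) = (75*(-11/9))*(-96) = -275/3*(-96) = 8800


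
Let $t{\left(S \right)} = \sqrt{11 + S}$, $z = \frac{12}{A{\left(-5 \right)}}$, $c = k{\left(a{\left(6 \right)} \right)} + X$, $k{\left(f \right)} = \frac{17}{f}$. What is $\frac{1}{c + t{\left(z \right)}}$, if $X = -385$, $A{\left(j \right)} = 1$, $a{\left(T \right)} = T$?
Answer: $- \frac{13758}{5257021} - \frac{36 \sqrt{23}}{5257021} \approx -0.0026499$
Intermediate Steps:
$c = - \frac{2293}{6}$ ($c = \frac{17}{6} - 385 = - \frac{2293}{6} \approx -382.17$)
$z = 12$ ($z = \frac{12}{1} = 12 \cdot 1 = 12$)
$\frac{1}{c + t{\left(z \right)}} = \frac{1}{- \frac{2293}{6} + \sqrt{11 + 12}} = \frac{1}{- \frac{2293}{6} + \sqrt{23}}$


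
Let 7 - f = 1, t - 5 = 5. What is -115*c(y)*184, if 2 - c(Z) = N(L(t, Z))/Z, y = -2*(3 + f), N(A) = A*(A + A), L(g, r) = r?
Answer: -804080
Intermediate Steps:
t = 10 (t = 5 + 5 = 10)
f = 6 (f = 7 - 1*1 = 7 - 1 = 6)
N(A) = 2*A**2 (N(A) = A*(2*A) = 2*A**2)
y = -18 (y = -2*(3 + 6) = -2*9 = -18)
c(Z) = 2 - 2*Z (c(Z) = 2 - 2*Z**2/Z = 2 - 2*Z)
-115*c(y)*184 = -115*(2 - 2*(-18))*184 = -115*(2 + 36)*184 = -115*38*184 = -4370*184 = -804080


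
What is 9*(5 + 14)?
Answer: 171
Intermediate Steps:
9*(5 + 14) = 9*19 = 171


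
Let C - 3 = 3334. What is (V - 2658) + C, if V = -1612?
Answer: -933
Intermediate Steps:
C = 3337 (C = 3 + 3334 = 3337)
(V - 2658) + C = (-1612 - 2658) + 3337 = -4270 + 3337 = -933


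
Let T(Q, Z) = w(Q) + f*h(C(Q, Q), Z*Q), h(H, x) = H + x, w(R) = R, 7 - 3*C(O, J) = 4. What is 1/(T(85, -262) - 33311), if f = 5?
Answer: -1/144571 ≈ -6.9170e-6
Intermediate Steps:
C(O, J) = 1 (C(O, J) = 7/3 - ⅓*4 = 7/3 - 4/3 = 1)
T(Q, Z) = 5 + Q + 5*Q*Z (T(Q, Z) = Q + 5*(1 + Z*Q) = Q + 5*(1 + Q*Z) = Q + (5 + 5*Q*Z) = 5 + Q + 5*Q*Z)
1/(T(85, -262) - 33311) = 1/((5 + 85 + 5*85*(-262)) - 33311) = 1/((5 + 85 - 111350) - 33311) = 1/(-111260 - 33311) = 1/(-144571) = -1/144571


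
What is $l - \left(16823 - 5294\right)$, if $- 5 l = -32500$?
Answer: $-5029$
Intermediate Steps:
$l = 6500$ ($l = \left(- \frac{1}{5}\right) \left(-32500\right) = 6500$)
$l - \left(16823 - 5294\right) = 6500 - \left(16823 - 5294\right) = 6500 - 11529 = -5029$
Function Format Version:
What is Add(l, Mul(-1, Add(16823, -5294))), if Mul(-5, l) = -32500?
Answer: -5029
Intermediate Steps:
l = 6500 (l = Mul(Rational(-1, 5), -32500) = 6500)
Add(l, Mul(-1, Add(16823, -5294))) = Add(6500, Mul(-1, Add(16823, -5294))) = Add(6500, Mul(-1, 11529)) = Add(6500, -11529) = -5029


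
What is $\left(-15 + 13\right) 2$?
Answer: $-4$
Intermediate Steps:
$\left(-15 + 13\right) 2 = \left(-2\right) 2 = -4$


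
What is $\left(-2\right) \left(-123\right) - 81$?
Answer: $165$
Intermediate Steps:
$\left(-2\right) \left(-123\right) - 81 = 246 - 81 = 165$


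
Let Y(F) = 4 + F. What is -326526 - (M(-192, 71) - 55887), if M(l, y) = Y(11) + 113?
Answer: -270767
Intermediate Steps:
M(l, y) = 128 (M(l, y) = (4 + 11) + 113 = 15 + 113 = 128)
-326526 - (M(-192, 71) - 55887) = -326526 - (128 - 55887) = -326526 - 1*(-55759) = -326526 + 55759 = -270767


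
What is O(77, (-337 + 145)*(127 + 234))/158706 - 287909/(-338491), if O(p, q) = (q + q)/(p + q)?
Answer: 527265644692429/619890410407635 ≈ 0.85058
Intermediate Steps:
O(p, q) = 2*q/(p + q) (O(p, q) = (2*q)/(p + q) = 2*q/(p + q))
O(77, (-337 + 145)*(127 + 234))/158706 - 287909/(-338491) = (2*((-337 + 145)*(127 + 234))/(77 + (-337 + 145)*(127 + 234)))/158706 - 287909/(-338491) = (2*(-192*361)/(77 - 192*361))*(1/158706) - 287909*(-1/338491) = (2*(-69312)/(77 - 69312))*(1/158706) + 287909/338491 = (2*(-69312)/(-69235))*(1/158706) + 287909/338491 = (2*(-69312)*(-1/69235))*(1/158706) + 287909/338491 = (138624/69235)*(1/158706) + 287909/338491 = 23104/1831334985 + 287909/338491 = 527265644692429/619890410407635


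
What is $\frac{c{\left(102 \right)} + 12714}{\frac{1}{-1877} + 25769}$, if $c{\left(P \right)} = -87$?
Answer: $\frac{2633431}{5374268} \approx 0.49001$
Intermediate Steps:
$\frac{c{\left(102 \right)} + 12714}{\frac{1}{-1877} + 25769} = \frac{-87 + 12714}{\frac{1}{-1877} + 25769} = \frac{12627}{- \frac{1}{1877} + 25769} = \frac{12627}{\frac{48368412}{1877}} = 12627 \cdot \frac{1877}{48368412} = \frac{2633431}{5374268}$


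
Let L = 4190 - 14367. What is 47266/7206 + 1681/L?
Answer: 234456398/36667731 ≈ 6.3941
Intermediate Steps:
L = -10177
47266/7206 + 1681/L = 47266/7206 + 1681/(-10177) = 47266*(1/7206) + 1681*(-1/10177) = 23633/3603 - 1681/10177 = 234456398/36667731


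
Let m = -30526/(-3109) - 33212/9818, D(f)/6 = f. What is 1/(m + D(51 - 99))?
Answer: -15262081/4297255248 ≈ -0.0035516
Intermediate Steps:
D(f) = 6*f
m = 98224080/15262081 (m = -30526*(-1/3109) - 33212*1/9818 = 30526/3109 - 16606/4909 = 98224080/15262081 ≈ 6.4358)
1/(m + D(51 - 99)) = 1/(98224080/15262081 + 6*(51 - 99)) = 1/(98224080/15262081 + 6*(-48)) = 1/(98224080/15262081 - 288) = 1/(-4297255248/15262081) = -15262081/4297255248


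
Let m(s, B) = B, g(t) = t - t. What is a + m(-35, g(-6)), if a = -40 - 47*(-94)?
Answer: 4378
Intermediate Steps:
g(t) = 0
a = 4378 (a = -40 + 4418 = 4378)
a + m(-35, g(-6)) = 4378 + 0 = 4378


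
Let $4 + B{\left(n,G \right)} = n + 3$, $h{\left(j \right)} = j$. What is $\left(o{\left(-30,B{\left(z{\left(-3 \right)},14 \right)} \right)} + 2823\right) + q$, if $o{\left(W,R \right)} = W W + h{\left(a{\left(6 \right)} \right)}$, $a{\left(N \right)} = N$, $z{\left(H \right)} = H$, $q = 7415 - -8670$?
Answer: $19814$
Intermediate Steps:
$q = 16085$ ($q = 7415 + 8670 = 16085$)
$B{\left(n,G \right)} = -1 + n$ ($B{\left(n,G \right)} = -4 + \left(n + 3\right) = -4 + \left(3 + n\right) = -1 + n$)
$o{\left(W,R \right)} = 6 + W^{2}$ ($o{\left(W,R \right)} = W W + 6 = W^{2} + 6 = 6 + W^{2}$)
$\left(o{\left(-30,B{\left(z{\left(-3 \right)},14 \right)} \right)} + 2823\right) + q = \left(\left(6 + \left(-30\right)^{2}\right) + 2823\right) + 16085 = \left(\left(6 + 900\right) + 2823\right) + 16085 = \left(906 + 2823\right) + 16085 = 3729 + 16085 = 19814$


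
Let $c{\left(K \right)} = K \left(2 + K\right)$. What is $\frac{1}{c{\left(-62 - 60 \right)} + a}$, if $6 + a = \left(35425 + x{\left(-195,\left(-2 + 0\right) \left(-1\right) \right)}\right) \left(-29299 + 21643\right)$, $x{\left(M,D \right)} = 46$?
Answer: $- \frac{1}{271551342} \approx -3.6825 \cdot 10^{-9}$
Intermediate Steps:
$a = -271565982$ ($a = -6 + \left(35425 + 46\right) \left(-29299 + 21643\right) = -6 + 35471 \left(-7656\right) = -6 - 271565976 = -271565982$)
$\frac{1}{c{\left(-62 - 60 \right)} + a} = \frac{1}{\left(-62 - 60\right) \left(2 - 122\right) - 271565982} = \frac{1}{- 122 \left(2 - 122\right) - 271565982} = \frac{1}{\left(-122\right) \left(-120\right) - 271565982} = \frac{1}{14640 - 271565982} = \frac{1}{-271551342} = - \frac{1}{271551342}$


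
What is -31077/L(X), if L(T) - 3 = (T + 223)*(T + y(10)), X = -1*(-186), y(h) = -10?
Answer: -31077/71987 ≈ -0.43170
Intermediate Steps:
X = 186
L(T) = 3 + (-10 + T)*(223 + T) (L(T) = 3 + (T + 223)*(T - 10) = 3 + (223 + T)*(-10 + T) = 3 + (-10 + T)*(223 + T))
-31077/L(X) = -31077/(-2227 + 186² + 213*186) = -31077/(-2227 + 34596 + 39618) = -31077/71987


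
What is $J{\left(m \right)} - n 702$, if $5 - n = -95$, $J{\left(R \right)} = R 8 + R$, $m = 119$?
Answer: $-69129$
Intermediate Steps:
$J{\left(R \right)} = 9 R$ ($J{\left(R \right)} = 8 R + R = 9 R$)
$n = 100$ ($n = 5 - -95 = 5 + 95 = 100$)
$J{\left(m \right)} - n 702 = 9 \cdot 119 - 100 \cdot 702 = 1071 - 70200 = -69129$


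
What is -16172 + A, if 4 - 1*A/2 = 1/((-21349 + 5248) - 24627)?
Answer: -329163695/20364 ≈ -16164.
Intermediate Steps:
A = 162913/20364 (A = 8 - 2/((-21349 + 5248) - 24627) = 8 - 2/(-16101 - 24627) = 8 - 2/(-40728) = 8 - 2*(-1/40728) = 8 + 1/20364 = 162913/20364 ≈ 8.0000)
-16172 + A = -16172 + 162913/20364 = -329163695/20364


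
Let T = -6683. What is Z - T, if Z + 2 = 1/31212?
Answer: 208527373/31212 ≈ 6681.0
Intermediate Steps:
Z = -62423/31212 (Z = -2 + 1/31212 = -62423/31212 ≈ -2.0000)
Z - T = -62423/31212 - 1*(-6683) = -62423/31212 + 6683 = 208527373/31212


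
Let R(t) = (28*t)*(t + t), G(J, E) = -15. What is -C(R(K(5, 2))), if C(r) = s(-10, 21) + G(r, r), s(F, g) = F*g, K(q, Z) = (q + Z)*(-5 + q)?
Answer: 225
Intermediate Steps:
K(q, Z) = (-5 + q)*(Z + q) (K(q, Z) = (Z + q)*(-5 + q) = (-5 + q)*(Z + q))
R(t) = 56*t**2 (R(t) = (28*t)*(2*t) = 56*t**2)
C(r) = -225 (C(r) = -10*21 - 15 = -210 - 15 = -225)
-C(R(K(5, 2))) = -1*(-225) = 225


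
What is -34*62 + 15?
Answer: -2093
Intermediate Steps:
-34*62 + 15 = -2108 + 15 = -2093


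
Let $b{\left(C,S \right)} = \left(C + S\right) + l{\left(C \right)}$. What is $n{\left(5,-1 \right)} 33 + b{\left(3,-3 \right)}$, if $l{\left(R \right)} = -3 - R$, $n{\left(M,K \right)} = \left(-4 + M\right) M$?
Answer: $159$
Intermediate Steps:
$n{\left(M,K \right)} = M \left(-4 + M\right)$
$b{\left(C,S \right)} = -3 + S$ ($b{\left(C,S \right)} = \left(C + S\right) - \left(3 + C\right) = -3 + S$)
$n{\left(5,-1 \right)} 33 + b{\left(3,-3 \right)} = 5 \left(-4 + 5\right) 33 - 6 = 5 \cdot 1 \cdot 33 - 6 = 5 \cdot 33 - 6 = 165 - 6 = 159$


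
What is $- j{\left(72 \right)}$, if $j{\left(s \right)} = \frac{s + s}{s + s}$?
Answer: $-1$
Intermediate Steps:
$j{\left(s \right)} = 1$ ($j{\left(s \right)} = \frac{2 s}{2 s} = 2 s \frac{1}{2 s} = 1$)
$- j{\left(72 \right)} = \left(-1\right) 1 = -1$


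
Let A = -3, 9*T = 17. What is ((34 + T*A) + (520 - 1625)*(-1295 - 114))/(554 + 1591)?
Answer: 934184/1287 ≈ 725.86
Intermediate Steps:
T = 17/9 (T = (⅑)*17 = 17/9 ≈ 1.8889)
((34 + T*A) + (520 - 1625)*(-1295 - 114))/(554 + 1591) = ((34 + (17/9)*(-3)) + (520 - 1625)*(-1295 - 114))/(554 + 1591) = ((34 - 17/3) - 1105*(-1409))/2145 = (85/3 + 1556945)*(1/2145) = (4670920/3)*(1/2145) = 934184/1287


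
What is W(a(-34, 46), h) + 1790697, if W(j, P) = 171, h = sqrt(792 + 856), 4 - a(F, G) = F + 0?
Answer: 1790868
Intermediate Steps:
a(F, G) = 4 - F (a(F, G) = 4 - (F + 0) = 4 - F)
h = 4*sqrt(103) (h = sqrt(1648) = 4*sqrt(103) ≈ 40.596)
W(a(-34, 46), h) + 1790697 = 171 + 1790697 = 1790868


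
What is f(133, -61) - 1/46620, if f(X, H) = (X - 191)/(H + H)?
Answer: 1351919/2843820 ≈ 0.47539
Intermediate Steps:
f(X, H) = (-191 + X)/(2*H) (f(X, H) = (-191 + X)/((2*H)) = (-191 + X)*(1/(2*H)) = (-191 + X)/(2*H))
f(133, -61) - 1/46620 = (1/2)*(-191 + 133)/(-61) - 1/46620 = (1/2)*(-1/61)*(-58) - 1*1/46620 = 29/61 - 1/46620 = 1351919/2843820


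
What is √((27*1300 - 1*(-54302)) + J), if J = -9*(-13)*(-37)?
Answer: √85073 ≈ 291.67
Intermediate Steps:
J = -4329 (J = 117*(-37) = -4329)
√((27*1300 - 1*(-54302)) + J) = √((27*1300 - 1*(-54302)) - 4329) = √((35100 + 54302) - 4329) = √(89402 - 4329) = √85073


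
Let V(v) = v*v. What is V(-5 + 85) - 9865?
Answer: -3465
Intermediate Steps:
V(v) = v²
V(-5 + 85) - 9865 = (-5 + 85)² - 9865 = 80² - 9865 = 6400 - 9865 = -3465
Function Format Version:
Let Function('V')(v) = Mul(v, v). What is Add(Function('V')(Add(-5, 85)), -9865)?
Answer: -3465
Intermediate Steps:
Function('V')(v) = Pow(v, 2)
Add(Function('V')(Add(-5, 85)), -9865) = Add(Pow(Add(-5, 85), 2), -9865) = Add(Pow(80, 2), -9865) = Add(6400, -9865) = -3465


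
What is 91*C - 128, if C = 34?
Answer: 2966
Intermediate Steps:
91*C - 128 = 91*34 - 128 = 3094 - 128 = 2966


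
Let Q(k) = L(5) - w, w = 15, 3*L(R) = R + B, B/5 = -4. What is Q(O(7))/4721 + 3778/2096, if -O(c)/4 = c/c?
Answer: 8897009/4947608 ≈ 1.7982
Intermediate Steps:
B = -20 (B = 5*(-4) = -20)
L(R) = -20/3 + R/3 (L(R) = (R - 20)/3 = (-20 + R)/3 = -20/3 + R/3)
O(c) = -4 (O(c) = -4*c/c = -4*1 = -4)
Q(k) = -20 (Q(k) = (-20/3 + (⅓)*5) - 1*15 = (-20/3 + 5/3) - 15 = -5 - 15 = -20)
Q(O(7))/4721 + 3778/2096 = -20/4721 + 3778/2096 = -20*1/4721 + 3778*(1/2096) = -20/4721 + 1889/1048 = 8897009/4947608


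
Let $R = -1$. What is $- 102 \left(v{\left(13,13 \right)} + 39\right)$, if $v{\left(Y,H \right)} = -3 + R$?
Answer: $-3570$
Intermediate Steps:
$v{\left(Y,H \right)} = -4$ ($v{\left(Y,H \right)} = -3 - 1 = -4$)
$- 102 \left(v{\left(13,13 \right)} + 39\right) = - 102 \left(-4 + 39\right) = \left(-102\right) 35 = -3570$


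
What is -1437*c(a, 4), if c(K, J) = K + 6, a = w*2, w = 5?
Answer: -22992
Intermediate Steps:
a = 10 (a = 5*2 = 10)
c(K, J) = 6 + K
-1437*c(a, 4) = -1437*(6 + 10) = -1437*16 = -22992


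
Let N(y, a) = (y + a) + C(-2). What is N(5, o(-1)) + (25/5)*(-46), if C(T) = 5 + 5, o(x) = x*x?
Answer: -214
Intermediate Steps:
o(x) = x**2
C(T) = 10
N(y, a) = 10 + a + y (N(y, a) = (y + a) + 10 = (a + y) + 10 = 10 + a + y)
N(5, o(-1)) + (25/5)*(-46) = (10 + (-1)**2 + 5) + (25/5)*(-46) = (10 + 1 + 5) + (25*(1/5))*(-46) = 16 + 5*(-46) = 16 - 230 = -214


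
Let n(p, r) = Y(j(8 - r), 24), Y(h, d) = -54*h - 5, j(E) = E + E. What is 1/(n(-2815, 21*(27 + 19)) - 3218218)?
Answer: -1/3114759 ≈ -3.2105e-7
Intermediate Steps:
j(E) = 2*E
Y(h, d) = -5 - 54*h
n(p, r) = -869 + 108*r (n(p, r) = -5 - 108*(8 - r) = -5 - 54*(16 - 2*r) = -5 + (-864 + 108*r) = -869 + 108*r)
1/(n(-2815, 21*(27 + 19)) - 3218218) = 1/((-869 + 108*(21*(27 + 19))) - 3218218) = 1/((-869 + 108*(21*46)) - 3218218) = 1/((-869 + 108*966) - 3218218) = 1/((-869 + 104328) - 3218218) = 1/(103459 - 3218218) = 1/(-3114759) = -1/3114759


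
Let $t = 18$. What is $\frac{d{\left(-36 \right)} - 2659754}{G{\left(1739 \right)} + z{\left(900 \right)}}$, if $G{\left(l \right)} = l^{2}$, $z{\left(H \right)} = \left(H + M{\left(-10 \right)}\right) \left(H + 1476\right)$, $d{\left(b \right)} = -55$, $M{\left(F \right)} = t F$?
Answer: $- \frac{2659809}{4734841} \approx -0.56175$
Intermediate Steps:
$M{\left(F \right)} = 18 F$
$z{\left(H \right)} = \left(-180 + H\right) \left(1476 + H\right)$ ($z{\left(H \right)} = \left(H + 18 \left(-10\right)\right) \left(H + 1476\right) = \left(H - 180\right) \left(1476 + H\right) = \left(-180 + H\right) \left(1476 + H\right)$)
$\frac{d{\left(-36 \right)} - 2659754}{G{\left(1739 \right)} + z{\left(900 \right)}} = \frac{-55 - 2659754}{1739^{2} + \left(-265680 + 900^{2} + 1296 \cdot 900\right)} = - \frac{2659809}{3024121 + \left(-265680 + 810000 + 1166400\right)} = - \frac{2659809}{3024121 + 1710720} = - \frac{2659809}{4734841}$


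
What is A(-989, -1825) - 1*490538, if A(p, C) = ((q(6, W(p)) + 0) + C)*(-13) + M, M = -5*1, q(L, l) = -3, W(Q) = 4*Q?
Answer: -466779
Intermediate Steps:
M = -5
A(p, C) = 34 - 13*C (A(p, C) = ((-3 + 0) + C)*(-13) - 5 = (-3 + C)*(-13) - 5 = (39 - 13*C) - 5 = 34 - 13*C)
A(-989, -1825) - 1*490538 = (34 - 13*(-1825)) - 1*490538 = (34 + 23725) - 490538 = 23759 - 490538 = -466779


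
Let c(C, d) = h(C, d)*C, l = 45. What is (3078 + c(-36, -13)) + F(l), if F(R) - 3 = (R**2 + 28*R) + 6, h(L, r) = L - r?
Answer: 7200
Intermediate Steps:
F(R) = 9 + R**2 + 28*R (F(R) = 3 + ((R**2 + 28*R) + 6) = 3 + (6 + R**2 + 28*R) = 9 + R**2 + 28*R)
c(C, d) = C*(C - d) (c(C, d) = (C - d)*C = C*(C - d))
(3078 + c(-36, -13)) + F(l) = (3078 - 36*(-36 - 1*(-13))) + (9 + 45**2 + 28*45) = (3078 - 36*(-36 + 13)) + (9 + 2025 + 1260) = (3078 - 36*(-23)) + 3294 = (3078 + 828) + 3294 = 3906 + 3294 = 7200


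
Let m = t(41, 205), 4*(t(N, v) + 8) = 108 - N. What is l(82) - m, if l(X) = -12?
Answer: -83/4 ≈ -20.750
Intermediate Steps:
t(N, v) = 19 - N/4 (t(N, v) = -8 + (108 - N)/4 = -8 + (27 - N/4) = 19 - N/4)
m = 35/4 (m = 19 - ¼*41 = 19 - 41/4 = 35/4 ≈ 8.7500)
l(82) - m = -12 - 1*35/4 = -12 - 35/4 = -83/4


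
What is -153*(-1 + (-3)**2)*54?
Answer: -66096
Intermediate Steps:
-153*(-1 + (-3)**2)*54 = -153*(-1 + 9)*54 = -153*8*54 = -51*24*54 = -1224*54 = -66096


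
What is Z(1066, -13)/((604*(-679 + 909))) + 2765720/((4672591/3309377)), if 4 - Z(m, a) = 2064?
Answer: 63575418865355367/32455817086 ≈ 1.9588e+6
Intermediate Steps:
Z(m, a) = -2060 (Z(m, a) = 4 - 1*2064 = 4 - 2064 = -2060)
Z(1066, -13)/((604*(-679 + 909))) + 2765720/((4672591/3309377)) = -2060*1/(604*(-679 + 909)) + 2765720/((4672591/3309377)) = -2060/(604*230) + 2765720/((4672591*(1/3309377))) = -2060/138920 + 2765720/(4672591/3309377) = -2060*1/138920 + 2765720*(3309377/4672591) = -103/6946 + 9152810156440/4672591 = 63575418865355367/32455817086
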